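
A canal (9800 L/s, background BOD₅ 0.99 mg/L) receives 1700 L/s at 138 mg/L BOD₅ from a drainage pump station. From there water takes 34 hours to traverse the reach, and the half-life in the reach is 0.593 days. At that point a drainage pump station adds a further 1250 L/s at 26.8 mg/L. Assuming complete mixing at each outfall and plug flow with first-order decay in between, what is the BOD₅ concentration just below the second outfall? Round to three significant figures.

Flow-weighted average: C = (9800·0.9900 + 1700·138.0) / 11500 = 244300/11500 = 21.24 mg/L; combined flow 11500 L/s.
Half-life 0.593 d → k = ln 2 / 0.593 = 1.169 d⁻¹.
Decay over the reach: 21.24·exp(−kt) = 21.24·0.1909 = 4.056 mg/L.
At the second outfall, C = (11500·4.056 + 1250·26.80) / (11500 + 1250) = 6.286 mg/L.

6.29 mg/L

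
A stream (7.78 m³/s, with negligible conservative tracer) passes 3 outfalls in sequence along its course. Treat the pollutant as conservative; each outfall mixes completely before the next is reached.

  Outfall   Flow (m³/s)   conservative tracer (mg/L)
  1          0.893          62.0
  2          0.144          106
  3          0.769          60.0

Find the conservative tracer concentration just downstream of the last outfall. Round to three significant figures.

12.2 mg/L

After outfall 1: Q = 7.780 + 0.8930 = 8.673 m³/s; C = (7.780·0 + 0.8930·62.00)/8.673 = 6.384 mg/L.
After outfall 2: Q = 8.673 + 0.1440 = 8.817 m³/s; C = (8.673·6.384 + 0.1440·106.0)/8.817 = 8.011 mg/L.
After outfall 3: Q = 8.817 + 0.7690 = 9.586 m³/s; C = (8.817·8.011 + 0.7690·60.00)/9.586 = 12.18 mg/L.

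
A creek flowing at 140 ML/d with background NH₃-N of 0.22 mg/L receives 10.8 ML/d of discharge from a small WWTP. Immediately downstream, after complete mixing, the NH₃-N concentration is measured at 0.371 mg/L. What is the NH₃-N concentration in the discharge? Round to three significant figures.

2.33 mg/L

Mass balance: 140.0·0.2200 + 10.80·Cₑ = 150.8·0.3710
→ Cₑ = (150.8·0.3710 − 140.0·0.2200) / 10.80 = 2.328 mg/L.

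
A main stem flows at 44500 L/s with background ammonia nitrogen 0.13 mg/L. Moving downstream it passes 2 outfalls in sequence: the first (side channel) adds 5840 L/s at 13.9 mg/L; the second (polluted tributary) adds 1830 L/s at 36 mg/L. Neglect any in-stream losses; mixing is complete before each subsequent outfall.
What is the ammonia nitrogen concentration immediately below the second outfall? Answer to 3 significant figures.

Below outfall 1: Q → 50340 L/s, C = (44500·0.1300 + 5840·13.90)/50340 = 1.727 mg/L.
Below outfall 2: Q → 52170 L/s, C = (50340·1.727 + 1830·36.00)/52170 = 2.930 mg/L.

2.93 mg/L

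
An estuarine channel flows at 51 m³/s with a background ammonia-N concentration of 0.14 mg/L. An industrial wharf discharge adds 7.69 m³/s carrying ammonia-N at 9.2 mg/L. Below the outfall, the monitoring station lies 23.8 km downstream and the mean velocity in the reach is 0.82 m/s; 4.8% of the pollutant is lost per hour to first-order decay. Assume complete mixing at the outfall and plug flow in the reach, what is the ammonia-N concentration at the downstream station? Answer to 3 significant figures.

Mixed concentration C = ΣQC/ΣQ = (51.00·0.1400 + 7.690·9.200) / 58.69 = 77.89/58.69 = 1.327 mg/L.
Travel time t = 23.8·1000 / 0.82 = 29020 s = 8.062 h.
4.8%/h lost → k = −ln(1 − 0.048) = 0.04919 h⁻¹.
Applying C = C₀e^(−kt): 1.327 × 0.6726 = 0.8926 mg/L.

0.893 mg/L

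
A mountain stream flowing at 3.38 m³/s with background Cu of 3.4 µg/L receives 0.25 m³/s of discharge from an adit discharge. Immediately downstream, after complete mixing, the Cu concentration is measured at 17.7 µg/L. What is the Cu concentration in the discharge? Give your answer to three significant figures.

Mass balance: 3.380·3.400 + 0.2500·Cₑ = 3.630·17.70
→ Cₑ = (3.630·17.70 − 3.380·3.400) / 0.2500 = 211.0 µg/L.

211 µg/L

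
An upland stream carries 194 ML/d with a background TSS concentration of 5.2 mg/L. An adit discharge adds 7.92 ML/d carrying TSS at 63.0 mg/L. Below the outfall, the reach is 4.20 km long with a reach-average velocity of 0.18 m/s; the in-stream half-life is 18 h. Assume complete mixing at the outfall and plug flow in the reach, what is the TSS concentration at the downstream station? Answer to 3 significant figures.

5.82 mg/L

Mass balance: C = (194.0·5.200 + 7.920·63.00) / 201.9 = 1508/201.9 = 7.467 mg/L.
Travel time t = 4.20·1000 / 0.18 = 23330 s = 6.481 h.
Half-life 18 h → k = ln 2 / 18 = 0.03851 h⁻¹ = 0.9242 d⁻¹.
First-order decay: C = 7.467·exp(−k·t) = 7.467·0.7791 = 5.818 mg/L.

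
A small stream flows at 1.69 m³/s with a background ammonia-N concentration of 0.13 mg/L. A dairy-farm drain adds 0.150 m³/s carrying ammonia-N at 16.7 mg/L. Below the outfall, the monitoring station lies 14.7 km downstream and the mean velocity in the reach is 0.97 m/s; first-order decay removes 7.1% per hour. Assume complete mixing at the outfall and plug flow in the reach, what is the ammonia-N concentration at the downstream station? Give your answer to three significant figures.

Conservation of mass: C = (1.690·0.1300 + 0.1500·16.70) / 1.840 = 2.725/1.840 = 1.481 mg/L.
Travel time t = 14.7·1000 / 0.97 = 15150 s = 4.210 h.
7.1%/h lost → k = −ln(1 − 0.071) = 0.07365 h⁻¹.
Applying C = C₀e^(−kt): 1.481 × 0.7334 = 1.086 mg/L.

1.09 mg/L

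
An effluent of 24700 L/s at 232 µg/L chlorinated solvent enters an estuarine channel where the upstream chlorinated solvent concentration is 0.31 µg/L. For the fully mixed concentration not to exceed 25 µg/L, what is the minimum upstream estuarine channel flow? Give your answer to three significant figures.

207000 L/s

Set C_mix = 25: (Q·0.3100 + 24700·232.0) / (Q + 24700) = 25
→ Q = 24700·(232.0 − 25)/(25 − 0.3100) = 207100 L/s.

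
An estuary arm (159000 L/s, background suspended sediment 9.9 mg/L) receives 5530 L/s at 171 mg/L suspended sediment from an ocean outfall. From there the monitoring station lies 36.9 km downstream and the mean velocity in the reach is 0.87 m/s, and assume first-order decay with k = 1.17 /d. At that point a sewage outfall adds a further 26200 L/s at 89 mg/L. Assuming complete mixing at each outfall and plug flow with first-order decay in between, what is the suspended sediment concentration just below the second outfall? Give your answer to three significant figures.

19.7 mg/L

Flow-weighted average: C = (159000·9.900 + 5530·171.0) / 164500 = 2520000/164500 = 15.31 mg/L; combined flow 164500 L/s.
Travel time t = 36.9·1000 / 0.87 = 42410 s = 11.78 h.
First-order decay: C = 15.31·exp(−k·t) = 15.31·0.5631 = 8.623 mg/L.
Second outfall: C = (164500·8.623 + 26200·89.00)/190700 = 19.66 mg/L.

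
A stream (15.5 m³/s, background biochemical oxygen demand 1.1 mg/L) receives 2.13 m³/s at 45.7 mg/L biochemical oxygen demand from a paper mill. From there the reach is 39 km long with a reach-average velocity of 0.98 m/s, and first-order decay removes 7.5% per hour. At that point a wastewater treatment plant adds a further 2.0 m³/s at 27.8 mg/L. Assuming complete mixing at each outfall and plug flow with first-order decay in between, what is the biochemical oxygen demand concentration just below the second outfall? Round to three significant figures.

5.29 mg/L

Conservation of mass: C = (15.50·1.100 + 2.130·45.70) / 17.63 = 114.4/17.63 = 6.488 mg/L; combined flow 17.63 m³/s.
Travel time t = 39·1000 / 0.98 = 39800 s = 11.05 h.
7.5%/h lost → k = −ln(1 − 0.075) = 0.07796 h⁻¹.
After decay, C = 6.488 × e^(−kt) = 6.488 × 0.4224 = 2.741 mg/L.
Second outfall: C = (17.63·2.741 + 2.000·27.80)/19.63 = 5.294 mg/L.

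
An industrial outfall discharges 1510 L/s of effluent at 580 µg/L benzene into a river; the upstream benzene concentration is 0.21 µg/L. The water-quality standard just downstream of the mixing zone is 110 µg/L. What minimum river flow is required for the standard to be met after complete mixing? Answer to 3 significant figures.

6460 L/s

Set C_mix = 110: (Q·0.2100 + 1510·580.0) / (Q + 1510) = 110
→ Q = 1510·(580.0 − 110)/(110 − 0.2100) = 6464 L/s.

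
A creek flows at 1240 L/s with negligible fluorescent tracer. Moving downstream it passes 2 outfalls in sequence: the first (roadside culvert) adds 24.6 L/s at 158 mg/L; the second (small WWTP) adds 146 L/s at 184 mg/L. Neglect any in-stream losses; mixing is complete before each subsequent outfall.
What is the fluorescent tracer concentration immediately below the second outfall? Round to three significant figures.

21.8 mg/L

After outfall 1: Q = 1240 + 24.60 = 1265 L/s; C = (1240·0 + 24.60·158.0)/1265 = 3.074 mg/L.
After outfall 2: Q = 1265 + 146.0 = 1411 L/s; C = (1265·3.074 + 146.0·184.0)/1411 = 21.80 mg/L.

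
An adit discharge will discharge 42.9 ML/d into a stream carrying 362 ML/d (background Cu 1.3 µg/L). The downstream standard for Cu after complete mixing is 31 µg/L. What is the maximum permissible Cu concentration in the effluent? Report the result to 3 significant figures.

At the limit, (Qr·Cr + Qe·Cₑ)/(Qr + Qe) = 31:
Cₑ = (404.9·31 − 362.0·1.300) / 42.90 = 281.6 µg/L.

282 µg/L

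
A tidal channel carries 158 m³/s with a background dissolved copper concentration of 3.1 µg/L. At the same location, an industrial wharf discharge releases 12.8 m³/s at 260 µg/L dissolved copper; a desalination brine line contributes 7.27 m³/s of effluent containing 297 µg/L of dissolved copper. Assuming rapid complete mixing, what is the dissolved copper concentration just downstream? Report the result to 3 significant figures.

33.6 µg/L

Mixed concentration C = ΣQC/ΣQ = (158.0·3.100 + 12.80·260.0 + 7.270·297.0) / 178.1 = 5977/178.1 = 33.57 µg/L.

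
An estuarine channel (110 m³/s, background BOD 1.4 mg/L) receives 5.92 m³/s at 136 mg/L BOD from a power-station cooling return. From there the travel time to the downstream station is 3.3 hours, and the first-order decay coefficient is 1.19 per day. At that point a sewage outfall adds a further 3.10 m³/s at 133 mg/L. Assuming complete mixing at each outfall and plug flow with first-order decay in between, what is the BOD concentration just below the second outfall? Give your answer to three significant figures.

10.3 mg/L

Flow-weighted average: C = (110.0·1.400 + 5.920·136.0) / 115.9 = 959.1/115.9 = 8.274 mg/L; combined flow 115.9 m³/s.
Decay over the reach: 8.274·exp(−kt) = 8.274·0.8491 = 7.025 mg/L.
Second outfall: C = (115.9·7.025 + 3.100·133.0)/119.0 = 10.31 mg/L.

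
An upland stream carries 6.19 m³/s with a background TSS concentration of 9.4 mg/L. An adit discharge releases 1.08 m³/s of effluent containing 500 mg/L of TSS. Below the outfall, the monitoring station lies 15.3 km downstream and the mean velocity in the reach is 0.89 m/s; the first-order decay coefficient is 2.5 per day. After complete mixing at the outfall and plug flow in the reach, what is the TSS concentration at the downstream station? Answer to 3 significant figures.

Conservation of mass: C = (6.190·9.400 + 1.080·500.0) / 7.270 = 598.2/7.270 = 82.28 mg/L.
Travel time t = 15.3·1000 / 0.89 = 17190 s = 4.775 h.
First-order decay: C = 82.28·exp(−k·t) = 82.28·0.6081 = 50.03 mg/L.

50.0 mg/L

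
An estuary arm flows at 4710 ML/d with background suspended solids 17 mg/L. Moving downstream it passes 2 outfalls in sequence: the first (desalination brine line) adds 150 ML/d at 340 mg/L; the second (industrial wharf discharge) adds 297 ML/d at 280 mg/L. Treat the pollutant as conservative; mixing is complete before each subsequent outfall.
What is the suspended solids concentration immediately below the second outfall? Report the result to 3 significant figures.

41.5 mg/L

Below outfall 1: Q → 4860 ML/d, C = (4710·17.00 + 150.0·340.0)/4860 = 26.97 mg/L.
Below outfall 2: Q → 5157 ML/d, C = (4860·26.97 + 297.0·280.0)/5157 = 41.54 mg/L.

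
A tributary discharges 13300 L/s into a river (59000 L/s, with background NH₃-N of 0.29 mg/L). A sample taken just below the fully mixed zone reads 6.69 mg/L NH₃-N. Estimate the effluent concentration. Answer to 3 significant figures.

Mass balance: 59000·0.2900 + 13300·Cₑ = 72300·6.690
→ Cₑ = (72300·6.690 − 59000·0.2900) / 13300 = 35.08 mg/L.

35.1 mg/L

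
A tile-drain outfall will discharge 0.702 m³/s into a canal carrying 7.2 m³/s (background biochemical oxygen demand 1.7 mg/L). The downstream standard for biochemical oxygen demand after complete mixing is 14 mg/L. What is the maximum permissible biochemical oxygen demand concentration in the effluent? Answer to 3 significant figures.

140 mg/L

At the limit, (Qr·Cr + Qe·Cₑ)/(Qr + Qe) = 14:
Cₑ = (7.902·14 − 7.200·1.700) / 0.7020 = 140.2 mg/L.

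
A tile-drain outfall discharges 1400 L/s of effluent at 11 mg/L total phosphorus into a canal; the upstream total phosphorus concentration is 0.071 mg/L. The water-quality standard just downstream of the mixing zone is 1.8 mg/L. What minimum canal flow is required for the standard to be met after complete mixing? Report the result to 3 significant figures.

Set C_mix = 1.8: (Q·0.07100 + 1400·11.00) / (Q + 1400) = 1.8
→ Q = 1400·(11.00 − 1.8)/(1.8 − 0.07100) = 7449 L/s.

7450 L/s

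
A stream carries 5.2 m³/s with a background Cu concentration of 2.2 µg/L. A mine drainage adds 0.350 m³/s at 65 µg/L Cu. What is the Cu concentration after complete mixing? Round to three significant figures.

6.16 µg/L

Conservation of mass: C = (5.200·2.200 + 0.3500·65.00) / 5.550 = 34.19/5.550 = 6.160 µg/L.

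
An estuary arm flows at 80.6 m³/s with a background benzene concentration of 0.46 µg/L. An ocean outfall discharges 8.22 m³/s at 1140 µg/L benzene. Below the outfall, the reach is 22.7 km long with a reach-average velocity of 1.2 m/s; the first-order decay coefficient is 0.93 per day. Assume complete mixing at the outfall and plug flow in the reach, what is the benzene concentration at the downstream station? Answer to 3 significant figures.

After mixing, C = (80.60·0.4600 + 8.220·1140) / 88.82 = 9408/88.82 = 105.9 µg/L.
Travel time t = 22.7·1000 / 1.2 = 18920 s = 5.255 h.
Decay over the reach: 105.9·exp(−kt) = 105.9·0.8158 = 86.41 µg/L.

86.4 µg/L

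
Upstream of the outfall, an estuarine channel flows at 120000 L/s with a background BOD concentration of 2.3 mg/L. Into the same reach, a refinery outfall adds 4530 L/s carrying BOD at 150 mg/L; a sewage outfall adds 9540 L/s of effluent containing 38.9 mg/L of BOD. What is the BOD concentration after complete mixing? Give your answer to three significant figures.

9.89 mg/L

After mixing, C = (120000·2.300 + 4530·150.0 + 9540·38.90) / 134100 = 1327000/134100 = 9.895 mg/L.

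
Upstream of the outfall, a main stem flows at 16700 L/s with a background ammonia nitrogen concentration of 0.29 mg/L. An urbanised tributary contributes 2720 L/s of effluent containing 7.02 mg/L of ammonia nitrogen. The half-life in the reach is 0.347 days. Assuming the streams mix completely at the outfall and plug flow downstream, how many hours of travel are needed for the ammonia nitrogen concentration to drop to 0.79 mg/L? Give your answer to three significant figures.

5.34 h

Mass balance: C = (16700·0.2900 + 2720·7.020) / 19420 = 23940/19420 = 1.233 mg/L.
Half-life 0.347 d → k = ln 2 / 0.347 = 1.998 d⁻¹.
1.233·exp(−k·t) = 0.79 → t = ln(1.233/0.79)/k = 19240 s = 5.345 h.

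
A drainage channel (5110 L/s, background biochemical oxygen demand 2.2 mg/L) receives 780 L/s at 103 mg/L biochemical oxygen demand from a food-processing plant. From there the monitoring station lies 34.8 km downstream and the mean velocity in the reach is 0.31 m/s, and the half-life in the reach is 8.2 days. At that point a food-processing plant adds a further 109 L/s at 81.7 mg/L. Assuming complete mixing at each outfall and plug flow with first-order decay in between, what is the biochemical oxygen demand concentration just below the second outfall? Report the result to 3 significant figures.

15.2 mg/L

Conservation of mass: C = (5110·2.200 + 780.0·103.0) / 5890 = 91580/5890 = 15.55 mg/L; combined flow 5890 L/s.
Travel time t = 34.8·1000 / 0.31 = 112300 s = 31.18 h.
Half-life 8.2 d → k = ln 2 / 8.2 = 0.08453 d⁻¹.
First-order decay: C = 15.55·exp(−k·t) = 15.55·0.8960 = 13.93 mg/L.
Second outfall: C = (5890·13.93 + 109.0·81.70)/5999 = 15.16 mg/L.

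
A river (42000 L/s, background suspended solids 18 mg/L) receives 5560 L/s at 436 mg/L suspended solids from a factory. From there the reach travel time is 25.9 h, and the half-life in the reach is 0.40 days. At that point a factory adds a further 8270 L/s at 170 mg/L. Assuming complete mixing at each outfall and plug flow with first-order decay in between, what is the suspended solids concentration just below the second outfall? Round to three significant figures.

Mass balance: C = (42000·18.00 + 5560·436.0) / 47560 = 3180000/47560 = 66.87 mg/L; combined flow 47560 L/s.
Half-life 0.40 d → k = ln 2 / 0.40 = 1.733 d⁻¹.
First-order decay: C = 66.87·exp(−k·t) = 66.87·0.1541 = 10.31 mg/L.
At the second outfall, C = (47560·10.31 + 8270·170.0) / (47560 + 8270) = 33.96 mg/L.

34.0 mg/L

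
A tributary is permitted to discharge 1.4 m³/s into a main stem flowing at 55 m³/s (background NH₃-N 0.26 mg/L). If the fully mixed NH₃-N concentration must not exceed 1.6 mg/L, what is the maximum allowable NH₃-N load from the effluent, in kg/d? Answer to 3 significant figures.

6560 kg/d

Mass balance at the limit: 55.00·0.2600 + 1.400·Cₑ = 56.40·1.6 → Cₑ = 54.24 mg/L.
Load = 1.400 m³/s × 54.24 g/m³ × 86 400 s/d = 6561 kg/d.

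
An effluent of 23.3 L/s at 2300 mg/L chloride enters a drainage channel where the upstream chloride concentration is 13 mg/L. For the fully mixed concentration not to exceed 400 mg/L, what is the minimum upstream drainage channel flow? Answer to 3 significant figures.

Set C_mix = 400: (Q·13.00 + 23.30·2300) / (Q + 23.30) = 400
→ Q = 23.30·(2300 − 400)/(400 − 13.00) = 114.4 L/s.

114 L/s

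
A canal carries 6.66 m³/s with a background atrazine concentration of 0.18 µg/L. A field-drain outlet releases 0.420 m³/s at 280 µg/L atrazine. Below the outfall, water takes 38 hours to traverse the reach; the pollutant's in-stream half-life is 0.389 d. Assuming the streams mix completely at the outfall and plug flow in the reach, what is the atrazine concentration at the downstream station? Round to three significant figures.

0.999 µg/L

Mass balance: C = (6.660·0.1800 + 0.4200·280.0) / 7.080 = 118.8/7.080 = 16.78 µg/L.
Half-life 0.389 d → k = ln 2 / 0.389 = 1.782 d⁻¹.
First-order decay: C = 16.78·exp(−k·t) = 16.78·0.05953 = 0.9989 µg/L.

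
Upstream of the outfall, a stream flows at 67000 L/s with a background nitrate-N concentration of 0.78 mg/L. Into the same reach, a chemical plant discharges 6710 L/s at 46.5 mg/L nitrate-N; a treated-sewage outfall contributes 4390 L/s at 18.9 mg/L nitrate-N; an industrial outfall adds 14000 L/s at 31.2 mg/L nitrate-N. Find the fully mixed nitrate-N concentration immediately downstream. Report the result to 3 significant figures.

Conservation of mass: C = (67000·0.7800 + 6710·46.50 + 4390·18.90 + 14000·31.20) / 92100 = 884000/92100 = 9.599 mg/L.

9.60 mg/L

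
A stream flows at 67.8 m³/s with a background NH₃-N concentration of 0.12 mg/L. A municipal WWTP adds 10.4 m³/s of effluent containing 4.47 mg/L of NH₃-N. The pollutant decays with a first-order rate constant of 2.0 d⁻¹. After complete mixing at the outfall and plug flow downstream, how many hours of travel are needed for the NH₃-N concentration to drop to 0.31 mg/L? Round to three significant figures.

9.75 h

After mixing, C = (67.80·0.1200 + 10.40·4.470) / 78.20 = 54.62/78.20 = 0.6985 mg/L.
0.6985·exp(−k·t) = 0.31 → t = ln(0.6985/0.31)/k = 35100 s = 9.749 h.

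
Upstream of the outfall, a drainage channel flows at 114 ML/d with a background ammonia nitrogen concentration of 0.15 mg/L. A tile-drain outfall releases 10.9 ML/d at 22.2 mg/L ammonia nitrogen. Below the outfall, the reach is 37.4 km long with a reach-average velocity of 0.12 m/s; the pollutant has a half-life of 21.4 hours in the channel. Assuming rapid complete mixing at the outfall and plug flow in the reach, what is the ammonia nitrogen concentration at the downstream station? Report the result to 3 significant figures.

Conservation of mass: C = (114.0·0.1500 + 10.90·22.20) / 124.9 = 259.1/124.9 = 2.074 mg/L.
Travel time t = 37.4·1000 / 0.12 = 311700 s = 86.57 h.
Half-life 21.4 h → k = ln 2 / 21.4 = 0.03239 h⁻¹ = 0.7774 d⁻¹.
Applying C = C₀e^(−kt): 2.074 × 0.06056 = 0.1256 mg/L.

0.126 mg/L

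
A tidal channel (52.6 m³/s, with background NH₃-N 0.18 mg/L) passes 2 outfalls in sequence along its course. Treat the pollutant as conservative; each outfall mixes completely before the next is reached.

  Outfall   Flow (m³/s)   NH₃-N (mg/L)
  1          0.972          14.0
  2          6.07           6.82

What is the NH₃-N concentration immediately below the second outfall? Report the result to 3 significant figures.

1.08 mg/L

Below outfall 1: Q → 53.57 m³/s, C = (52.60·0.1800 + 0.9720·14.00)/53.57 = 0.4307 mg/L.
Below outfall 2: Q → 59.64 m³/s, C = (53.57·0.4307 + 6.070·6.820)/59.64 = 1.081 mg/L.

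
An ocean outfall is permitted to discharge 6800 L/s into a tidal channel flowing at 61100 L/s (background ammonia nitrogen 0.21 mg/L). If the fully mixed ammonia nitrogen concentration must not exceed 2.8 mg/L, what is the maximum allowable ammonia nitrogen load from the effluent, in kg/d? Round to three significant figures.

Mass balance at the limit: 61100·0.2100 + 6800·Cₑ = 67900·2.8 → Cₑ = 26.07 mg/L.
6800 L/s = 6.800 m³/s. Load = 6.800 m³/s × 26.07 g/m³ × 86 400 s/d = 15320 kg/d.

15300 kg/d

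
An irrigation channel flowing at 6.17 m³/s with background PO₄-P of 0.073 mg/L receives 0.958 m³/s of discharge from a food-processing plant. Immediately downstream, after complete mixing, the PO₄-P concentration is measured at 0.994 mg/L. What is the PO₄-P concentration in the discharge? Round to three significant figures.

6.93 mg/L

Mass balance: 6.170·0.07300 + 0.9580·Cₑ = 7.128·0.9940
→ Cₑ = (7.128·0.9940 − 6.170·0.07300) / 0.9580 = 6.926 mg/L.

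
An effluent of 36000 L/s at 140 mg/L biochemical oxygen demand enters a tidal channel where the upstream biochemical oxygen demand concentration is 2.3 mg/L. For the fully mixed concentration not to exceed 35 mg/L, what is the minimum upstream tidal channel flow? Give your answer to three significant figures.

116000 L/s

Set C_mix = 35: (Q·2.300 + 36000·140.0) / (Q + 36000) = 35
→ Q = 36000·(140.0 − 35)/(35 − 2.300) = 115600 L/s.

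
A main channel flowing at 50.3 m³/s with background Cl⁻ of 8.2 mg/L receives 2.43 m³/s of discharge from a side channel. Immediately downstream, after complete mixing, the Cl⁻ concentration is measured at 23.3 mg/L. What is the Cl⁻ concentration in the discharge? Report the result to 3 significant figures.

336 mg/L

Mass balance: 50.30·8.200 + 2.430·Cₑ = 52.73·23.30
→ Cₑ = (52.73·23.30 − 50.30·8.200) / 2.430 = 335.9 mg/L.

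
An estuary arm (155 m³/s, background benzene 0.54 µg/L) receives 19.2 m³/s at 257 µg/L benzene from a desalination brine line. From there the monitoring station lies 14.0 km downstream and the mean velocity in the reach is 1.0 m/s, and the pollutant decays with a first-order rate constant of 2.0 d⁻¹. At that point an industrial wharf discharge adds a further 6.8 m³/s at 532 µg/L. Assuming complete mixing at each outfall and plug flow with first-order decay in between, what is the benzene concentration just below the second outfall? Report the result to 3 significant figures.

40.0 µg/L

Mass balance: C = (155.0·0.5400 + 19.20·257.0) / 174.2 = 5018/174.2 = 28.81 µg/L; combined flow 174.2 m³/s.
Travel time t = 14.0·1000 / 1.0 = 14000 s = 3.889 h.
Decay over the reach: 28.81·exp(−kt) = 28.81·0.7232 = 20.83 µg/L.
At the second outfall, C = (174.2·20.83 + 6.800·532.0) / (174.2 + 6.800) = 40.04 µg/L.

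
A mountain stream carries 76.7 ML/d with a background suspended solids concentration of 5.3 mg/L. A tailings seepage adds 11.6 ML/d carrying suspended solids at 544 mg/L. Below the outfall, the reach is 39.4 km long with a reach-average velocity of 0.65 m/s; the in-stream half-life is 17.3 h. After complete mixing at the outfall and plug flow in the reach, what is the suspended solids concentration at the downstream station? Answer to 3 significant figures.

After mixing, C = (76.70·5.300 + 11.60·544.0) / 88.30 = 6717/88.30 = 76.07 mg/L.
Travel time t = 39.4·1000 / 0.65 = 60620 s = 16.84 h.
Half-life 17.3 h → k = ln 2 / 17.3 = 0.04007 h⁻¹ = 0.9616 d⁻¹.
Decay over the reach: 76.07·exp(−kt) = 76.07·0.5093 = 38.75 mg/L.

38.7 mg/L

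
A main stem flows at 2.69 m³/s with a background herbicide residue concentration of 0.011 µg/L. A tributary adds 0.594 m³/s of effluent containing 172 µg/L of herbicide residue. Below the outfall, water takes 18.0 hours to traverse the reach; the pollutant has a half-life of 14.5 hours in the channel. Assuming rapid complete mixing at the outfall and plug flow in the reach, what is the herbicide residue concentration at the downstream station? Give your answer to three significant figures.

Mixed concentration C = ΣQC/ΣQ = (2.690·0.01100 + 0.5940·172.0) / 3.284 = 102.2/3.284 = 31.12 µg/L.
Half-life 14.5 h → k = ln 2 / 14.5 = 0.04780 h⁻¹ = 1.147 d⁻¹.
Decay over the reach: 31.12·exp(−kt) = 31.12·0.4230 = 13.16 µg/L.

13.2 µg/L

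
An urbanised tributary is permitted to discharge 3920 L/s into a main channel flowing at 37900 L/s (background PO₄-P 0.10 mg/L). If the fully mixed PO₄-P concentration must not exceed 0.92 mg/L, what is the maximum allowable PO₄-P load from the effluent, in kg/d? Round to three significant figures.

Mass balance at the limit: 37900·0.1000 + 3920·Cₑ = 41820·0.92 → Cₑ = 8.848 mg/L.
3920 L/s = 3.920 m³/s. Load = 3.920 m³/s × 8.848 g/m³ × 86 400 s/d = 2997 kg/d.

3000 kg/d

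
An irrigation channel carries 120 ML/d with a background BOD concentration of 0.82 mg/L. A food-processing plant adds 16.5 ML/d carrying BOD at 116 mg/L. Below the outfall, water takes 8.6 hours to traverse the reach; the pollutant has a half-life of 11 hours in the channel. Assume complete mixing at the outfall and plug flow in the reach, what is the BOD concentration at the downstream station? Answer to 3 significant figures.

8.57 mg/L

After mixing, C = (120.0·0.8200 + 16.50·116.0) / 136.5 = 2012/136.5 = 14.74 mg/L.
Half-life 11 h → k = ln 2 / 11 = 0.06301 h⁻¹ = 1.512 d⁻¹.
After decay, C = 14.74 × e^(−kt) = 14.74 × 0.5816 = 8.575 mg/L.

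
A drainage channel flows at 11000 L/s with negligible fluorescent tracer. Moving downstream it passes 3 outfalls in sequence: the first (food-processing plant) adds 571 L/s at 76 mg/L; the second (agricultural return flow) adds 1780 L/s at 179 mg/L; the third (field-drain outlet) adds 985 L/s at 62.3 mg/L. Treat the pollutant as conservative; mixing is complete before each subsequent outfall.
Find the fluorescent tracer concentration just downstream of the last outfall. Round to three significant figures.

29.5 mg/L

Below outfall 1: Q → 11570 L/s, C = (11000·0 + 571.0·76.00)/11570 = 3.750 mg/L.
Below outfall 2: Q → 13350 L/s, C = (11570·3.750 + 1780·179.0)/13350 = 27.12 mg/L.
Below outfall 3: Q → 14340 L/s, C = (13350·27.12 + 985.0·62.30)/14340 = 29.53 mg/L.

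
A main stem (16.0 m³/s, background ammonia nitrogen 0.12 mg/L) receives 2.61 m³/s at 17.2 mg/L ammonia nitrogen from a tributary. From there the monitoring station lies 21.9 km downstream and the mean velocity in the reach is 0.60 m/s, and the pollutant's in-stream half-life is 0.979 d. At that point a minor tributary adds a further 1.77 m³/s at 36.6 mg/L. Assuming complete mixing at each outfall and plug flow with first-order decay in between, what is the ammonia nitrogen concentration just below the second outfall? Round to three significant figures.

4.88 mg/L

Mixed concentration C = ΣQC/ΣQ = (16.00·0.1200 + 2.610·17.20) / 18.61 = 46.81/18.61 = 2.515 mg/L; combined flow 18.61 m³/s.
Travel time t = 21.9·1000 / 0.60 = 36500 s = 10.14 h.
Half-life 0.979 d → k = ln 2 / 0.979 = 0.7080 d⁻¹.
After decay, C = 2.515 × e^(−kt) = 2.515 × 0.7415 = 1.865 mg/L.
Second outfall: C = (18.61·1.865 + 1.770·36.60)/20.38 = 4.882 mg/L.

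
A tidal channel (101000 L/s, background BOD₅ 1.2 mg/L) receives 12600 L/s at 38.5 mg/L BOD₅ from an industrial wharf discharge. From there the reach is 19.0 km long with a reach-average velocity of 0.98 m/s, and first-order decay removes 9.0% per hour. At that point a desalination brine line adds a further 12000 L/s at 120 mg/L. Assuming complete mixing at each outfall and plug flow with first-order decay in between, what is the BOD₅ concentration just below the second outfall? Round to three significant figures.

After mixing, C = (101000·1.200 + 12600·38.50) / 113600 = 606300/113600 = 5.337 mg/L; combined flow 113600 L/s.
Travel time t = 19.0·1000 / 0.98 = 19390 s = 5.385 h.
9.0%/h lost → k = −ln(1 − 0.09) = 0.09431 h⁻¹.
Decay over the reach: 5.337·exp(−kt) = 5.337·0.6018 = 3.212 mg/L.
Second outfall: C = (113600·3.212 + 12000·120.0)/125600 = 14.37 mg/L.

14.4 mg/L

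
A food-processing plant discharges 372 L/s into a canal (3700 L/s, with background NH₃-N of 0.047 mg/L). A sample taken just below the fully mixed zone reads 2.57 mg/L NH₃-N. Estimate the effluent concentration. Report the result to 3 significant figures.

27.7 mg/L

Mass balance: 3700·0.04700 + 372.0·Cₑ = 4072·2.570
→ Cₑ = (4072·2.570 − 3700·0.04700) / 372.0 = 27.66 mg/L.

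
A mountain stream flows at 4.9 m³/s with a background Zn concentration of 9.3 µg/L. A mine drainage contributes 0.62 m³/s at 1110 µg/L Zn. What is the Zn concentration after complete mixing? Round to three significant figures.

Flow-weighted average: C = (4.900·9.300 + 0.6200·1110) / 5.520 = 733.8/5.520 = 132.9 µg/L.

133 µg/L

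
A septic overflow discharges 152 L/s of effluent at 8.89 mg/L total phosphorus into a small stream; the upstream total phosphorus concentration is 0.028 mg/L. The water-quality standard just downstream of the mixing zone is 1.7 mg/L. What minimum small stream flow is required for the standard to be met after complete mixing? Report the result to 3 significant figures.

Set C_mix = 1.7: (Q·0.02800 + 152.0·8.890) / (Q + 152.0) = 1.7
→ Q = 152.0·(8.890 − 1.7)/(1.7 − 0.02800) = 653.6 L/s.

654 L/s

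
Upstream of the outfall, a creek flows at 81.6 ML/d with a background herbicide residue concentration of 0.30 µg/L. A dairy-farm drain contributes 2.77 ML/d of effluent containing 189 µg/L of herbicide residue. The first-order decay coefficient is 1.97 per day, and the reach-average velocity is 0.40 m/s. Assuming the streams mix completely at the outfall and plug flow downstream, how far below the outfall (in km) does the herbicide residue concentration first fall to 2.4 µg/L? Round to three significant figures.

17.5 km

Mass balance: C = (81.60·0.3000 + 2.770·189.0) / 84.37 = 548.0/84.37 = 6.495 µg/L.
Set 6.495·exp(−k·t) = 2.4 → t = ln(6.495/2.4)/k = 43670 s = 12.13 h.
Distance = v·t = 0.40·43670 = 17470 m = 17.47 km.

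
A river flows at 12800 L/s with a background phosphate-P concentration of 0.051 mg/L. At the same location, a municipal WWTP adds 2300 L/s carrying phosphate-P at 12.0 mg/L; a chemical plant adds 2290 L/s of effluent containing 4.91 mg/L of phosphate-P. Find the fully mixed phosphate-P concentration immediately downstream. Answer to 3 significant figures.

2.27 mg/L

Conservation of mass: C = (12800·0.05100 + 2300·12.00 + 2290·4.910) / 17390 = 39500/17390 = 2.271 mg/L.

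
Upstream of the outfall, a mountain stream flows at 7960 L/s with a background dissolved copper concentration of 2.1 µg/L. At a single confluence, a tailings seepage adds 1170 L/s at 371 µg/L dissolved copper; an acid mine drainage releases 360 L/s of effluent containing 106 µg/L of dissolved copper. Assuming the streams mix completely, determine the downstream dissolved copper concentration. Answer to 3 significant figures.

Mass balance: C = (7960·2.100 + 1170·371.0 + 360.0·106.0) / 9490 = 488900/9490 = 51.52 µg/L.

51.5 µg/L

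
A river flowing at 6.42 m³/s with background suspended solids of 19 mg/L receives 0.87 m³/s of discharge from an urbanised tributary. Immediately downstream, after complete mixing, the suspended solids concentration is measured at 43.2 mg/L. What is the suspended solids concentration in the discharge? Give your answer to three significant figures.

Mass balance: 6.420·19.00 + 0.8700·Cₑ = 7.290·43.20
→ Cₑ = (7.290·43.20 − 6.420·19.00) / 0.8700 = 221.8 mg/L.

222 mg/L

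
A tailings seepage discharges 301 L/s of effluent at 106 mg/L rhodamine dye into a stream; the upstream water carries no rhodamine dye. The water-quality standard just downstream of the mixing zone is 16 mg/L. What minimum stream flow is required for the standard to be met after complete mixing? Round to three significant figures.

1690 L/s

Set C_mix = 16: (Q·0 + 301.0·106.0) / (Q + 301.0) = 16
→ Q = 301.0·(106.0 − 16)/(16 − 0) = 1693 L/s.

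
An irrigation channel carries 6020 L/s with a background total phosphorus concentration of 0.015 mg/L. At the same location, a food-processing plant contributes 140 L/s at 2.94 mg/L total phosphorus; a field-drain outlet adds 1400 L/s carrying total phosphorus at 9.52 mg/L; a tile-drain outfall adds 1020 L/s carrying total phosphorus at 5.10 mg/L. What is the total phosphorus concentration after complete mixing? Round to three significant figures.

After mixing, C = (6020·0.01500 + 140.0·2.940 + 1400·9.520 + 1020·5.100) / 8580 = 19030/8580 = 2.218 mg/L.

2.22 mg/L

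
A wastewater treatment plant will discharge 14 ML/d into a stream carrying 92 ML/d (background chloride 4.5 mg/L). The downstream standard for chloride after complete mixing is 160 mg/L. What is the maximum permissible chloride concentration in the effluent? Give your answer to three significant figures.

1180 mg/L

At the limit, (Qr·Cr + Qe·Cₑ)/(Qr + Qe) = 160:
Cₑ = (106.0·160 − 92.00·4.500) / 14.00 = 1182 mg/L.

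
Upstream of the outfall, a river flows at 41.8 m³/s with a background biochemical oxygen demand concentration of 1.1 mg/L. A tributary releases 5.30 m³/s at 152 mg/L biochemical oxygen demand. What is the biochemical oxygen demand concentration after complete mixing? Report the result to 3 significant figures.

Conservation of mass: C = (41.80·1.100 + 5.300·152.0) / 47.10 = 851.6/47.10 = 18.08 mg/L.

18.1 mg/L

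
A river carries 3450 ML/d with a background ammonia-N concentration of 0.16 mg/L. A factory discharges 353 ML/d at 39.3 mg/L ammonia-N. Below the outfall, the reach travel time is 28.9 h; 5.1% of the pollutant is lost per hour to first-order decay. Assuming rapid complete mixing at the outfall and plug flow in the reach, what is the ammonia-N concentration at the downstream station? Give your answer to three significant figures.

0.836 mg/L

Conservation of mass: C = (3450·0.1600 + 353.0·39.30) / 3803 = 14420/3803 = 3.793 mg/L.
5.1%/h lost → k = −ln(1 − 0.051) = 0.05235 h⁻¹.
Decay over the reach: 3.793·exp(−kt) = 3.793·0.2203 = 0.8356 mg/L.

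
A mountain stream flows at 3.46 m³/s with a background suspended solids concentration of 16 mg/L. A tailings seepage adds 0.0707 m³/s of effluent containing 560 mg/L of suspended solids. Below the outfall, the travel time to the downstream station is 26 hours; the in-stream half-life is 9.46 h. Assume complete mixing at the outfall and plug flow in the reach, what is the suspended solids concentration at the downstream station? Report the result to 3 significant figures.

Conservation of mass: C = (3.460·16.00 + 0.07070·560.0) / 3.531 = 94.95/3.531 = 26.89 mg/L.
Half-life 9.46 h → k = ln 2 / 9.46 = 0.07327 h⁻¹ = 1.759 d⁻¹.
Applying C = C₀e^(−kt): 26.89 × 0.1488 = 4.002 mg/L.

4.00 mg/L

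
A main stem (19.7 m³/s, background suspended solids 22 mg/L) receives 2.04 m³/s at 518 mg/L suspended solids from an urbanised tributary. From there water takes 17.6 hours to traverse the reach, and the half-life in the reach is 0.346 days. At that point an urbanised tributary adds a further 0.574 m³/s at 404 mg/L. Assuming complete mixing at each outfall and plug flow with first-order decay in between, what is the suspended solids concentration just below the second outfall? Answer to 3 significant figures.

Flow-weighted average: C = (19.70·22.00 + 2.040·518.0) / 21.74 = 1490/21.74 = 68.54 mg/L; combined flow 21.74 m³/s.
Half-life 0.346 d → k = ln 2 / 0.346 = 2.003 d⁻¹.
Decay over the reach: 68.54·exp(−kt) = 68.54·0.2301 = 15.77 mg/L.
Second outfall: C = (21.74·15.77 + 0.5740·404.0)/22.31 = 25.76 mg/L.

25.8 mg/L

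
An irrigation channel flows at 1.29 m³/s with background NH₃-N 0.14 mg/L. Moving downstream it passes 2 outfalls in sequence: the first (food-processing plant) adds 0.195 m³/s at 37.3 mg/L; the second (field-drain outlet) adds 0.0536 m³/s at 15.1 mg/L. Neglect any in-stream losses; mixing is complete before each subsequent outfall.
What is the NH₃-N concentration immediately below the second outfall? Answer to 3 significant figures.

Outfall 1: combined Q = 1.485 m³/s; C = (1.290·0.1400 + 0.1950·37.30)/1.485 = 5.020 mg/L.
Outfall 2: combined Q = 1.539 m³/s; C = (1.485·5.020 + 0.05360·15.10)/1.539 = 5.371 mg/L.

5.37 mg/L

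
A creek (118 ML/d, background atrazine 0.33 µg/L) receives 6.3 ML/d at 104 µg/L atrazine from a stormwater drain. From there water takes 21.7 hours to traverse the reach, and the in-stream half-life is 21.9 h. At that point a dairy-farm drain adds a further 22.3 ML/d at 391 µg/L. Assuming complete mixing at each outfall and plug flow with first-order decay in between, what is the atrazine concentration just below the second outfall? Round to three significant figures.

61.9 µg/L

After mixing, C = (118.0·0.3300 + 6.300·104.0) / 124.3 = 694.1/124.3 = 5.584 µg/L; combined flow 124.3 ML/d.
Half-life 21.9 h → k = ln 2 / 21.9 = 0.03165 h⁻¹ = 0.7596 d⁻¹.
After decay, C = 5.584 × e^(−kt) = 5.584 × 0.5032 = 2.810 µg/L.
Second outfall: C = (124.3·2.810 + 22.30·391.0)/146.6 = 61.86 µg/L.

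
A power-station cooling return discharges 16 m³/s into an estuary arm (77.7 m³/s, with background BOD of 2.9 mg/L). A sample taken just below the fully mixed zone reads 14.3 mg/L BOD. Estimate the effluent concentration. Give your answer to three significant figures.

69.7 mg/L

Mass balance: 77.70·2.900 + 16.00·Cₑ = 93.70·14.30
→ Cₑ = (93.70·14.30 − 77.70·2.900) / 16.00 = 69.66 mg/L.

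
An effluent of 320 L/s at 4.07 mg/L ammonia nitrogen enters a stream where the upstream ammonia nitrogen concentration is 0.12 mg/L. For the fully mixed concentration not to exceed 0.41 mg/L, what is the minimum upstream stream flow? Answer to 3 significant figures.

4040 L/s

Set C_mix = 0.41: (Q·0.1200 + 320.0·4.070) / (Q + 320.0) = 0.41
→ Q = 320.0·(4.070 − 0.41)/(0.41 − 0.1200) = 4039 L/s.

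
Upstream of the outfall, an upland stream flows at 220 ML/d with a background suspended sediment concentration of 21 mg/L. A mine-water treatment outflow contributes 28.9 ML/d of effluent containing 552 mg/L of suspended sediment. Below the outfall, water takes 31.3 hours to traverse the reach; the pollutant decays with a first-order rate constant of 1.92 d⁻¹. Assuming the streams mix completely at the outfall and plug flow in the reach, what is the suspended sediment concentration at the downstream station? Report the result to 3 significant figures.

6.76 mg/L

Mixed concentration C = ΣQC/ΣQ = (220.0·21.00 + 28.90·552.0) / 248.9 = 20570/248.9 = 82.65 mg/L.
First-order decay: C = 82.65·exp(−k·t) = 82.65·0.08176 = 6.758 mg/L.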